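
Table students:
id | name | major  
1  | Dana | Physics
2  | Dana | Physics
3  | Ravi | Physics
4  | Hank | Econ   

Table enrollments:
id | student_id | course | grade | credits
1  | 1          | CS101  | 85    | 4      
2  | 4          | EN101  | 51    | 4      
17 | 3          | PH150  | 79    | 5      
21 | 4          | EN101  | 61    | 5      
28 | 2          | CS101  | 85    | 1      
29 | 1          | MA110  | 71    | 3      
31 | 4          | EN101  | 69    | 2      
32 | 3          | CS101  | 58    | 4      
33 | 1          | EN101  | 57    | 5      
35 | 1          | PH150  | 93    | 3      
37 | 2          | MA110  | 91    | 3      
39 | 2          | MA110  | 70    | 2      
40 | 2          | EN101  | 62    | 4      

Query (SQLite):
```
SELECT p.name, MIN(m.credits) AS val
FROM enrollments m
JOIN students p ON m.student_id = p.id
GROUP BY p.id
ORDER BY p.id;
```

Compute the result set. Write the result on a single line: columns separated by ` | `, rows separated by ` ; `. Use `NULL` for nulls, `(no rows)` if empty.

Dana | 3 ; Dana | 1 ; Ravi | 4 ; Hank | 2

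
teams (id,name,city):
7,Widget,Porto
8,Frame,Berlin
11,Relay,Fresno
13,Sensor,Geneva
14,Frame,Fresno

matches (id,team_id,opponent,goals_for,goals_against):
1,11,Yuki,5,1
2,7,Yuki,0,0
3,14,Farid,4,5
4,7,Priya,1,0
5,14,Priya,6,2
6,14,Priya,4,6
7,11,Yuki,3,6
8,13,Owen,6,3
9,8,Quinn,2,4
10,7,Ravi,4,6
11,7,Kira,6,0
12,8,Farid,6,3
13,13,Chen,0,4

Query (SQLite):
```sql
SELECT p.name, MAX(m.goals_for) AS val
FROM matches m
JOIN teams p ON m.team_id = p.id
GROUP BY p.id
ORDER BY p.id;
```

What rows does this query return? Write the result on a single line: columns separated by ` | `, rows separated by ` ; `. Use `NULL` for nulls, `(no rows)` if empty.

Join each matches row to its teams via team_id.
Group joined rows by teams.id; compute MAX(m.goals_for) per group.
  7: ids {2, 4, 10, 11} → MAX(m.goals_for)=6
  8: ids {9, 12} → MAX(m.goals_for)=6
  11: ids {1, 7} → MAX(m.goals_for)=5
  13: ids {8, 13} → MAX(m.goals_for)=6
  14: ids {3, 5, 6} → MAX(m.goals_for)=6

Widget | 6 ; Frame | 6 ; Relay | 5 ; Sensor | 6 ; Frame | 6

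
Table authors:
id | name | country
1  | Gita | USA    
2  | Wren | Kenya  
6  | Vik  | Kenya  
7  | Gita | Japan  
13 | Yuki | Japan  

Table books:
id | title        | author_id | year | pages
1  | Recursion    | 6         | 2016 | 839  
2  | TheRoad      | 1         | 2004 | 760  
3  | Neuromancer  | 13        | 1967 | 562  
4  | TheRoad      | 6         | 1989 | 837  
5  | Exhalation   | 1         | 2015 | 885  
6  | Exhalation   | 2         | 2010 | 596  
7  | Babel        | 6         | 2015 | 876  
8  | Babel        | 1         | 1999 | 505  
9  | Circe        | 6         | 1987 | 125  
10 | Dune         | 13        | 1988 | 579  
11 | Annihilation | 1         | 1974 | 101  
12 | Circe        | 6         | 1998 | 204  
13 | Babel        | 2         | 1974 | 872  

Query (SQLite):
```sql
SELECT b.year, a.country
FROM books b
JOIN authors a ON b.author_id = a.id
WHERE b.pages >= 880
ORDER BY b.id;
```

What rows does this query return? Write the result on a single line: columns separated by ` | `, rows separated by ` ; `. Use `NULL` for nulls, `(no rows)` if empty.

2015 | USA

Each books row matches the authors row where author_id = authors.id.
Then keep rows with b.pages >= 880.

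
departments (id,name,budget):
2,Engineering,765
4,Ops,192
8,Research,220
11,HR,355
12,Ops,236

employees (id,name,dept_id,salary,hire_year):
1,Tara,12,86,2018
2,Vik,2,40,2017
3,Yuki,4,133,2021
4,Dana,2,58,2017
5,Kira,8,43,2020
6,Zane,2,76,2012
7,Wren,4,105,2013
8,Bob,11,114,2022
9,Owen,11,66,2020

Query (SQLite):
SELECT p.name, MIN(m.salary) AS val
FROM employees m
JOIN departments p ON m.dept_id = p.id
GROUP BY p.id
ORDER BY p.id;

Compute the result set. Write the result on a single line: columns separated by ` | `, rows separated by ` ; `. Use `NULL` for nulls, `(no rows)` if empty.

Join each employees row to its departments via dept_id.
Group joined rows by departments.id; compute MIN(m.salary) per group.
  2: ids {2, 4, 6} → MIN(m.salary)=40
  4: ids {3, 7} → MIN(m.salary)=105
  8: ids {5} → MIN(m.salary)=43
  11: ids {8, 9} → MIN(m.salary)=66
  12: ids {1} → MIN(m.salary)=86

Engineering | 40 ; Ops | 105 ; Research | 43 ; HR | 66 ; Ops | 86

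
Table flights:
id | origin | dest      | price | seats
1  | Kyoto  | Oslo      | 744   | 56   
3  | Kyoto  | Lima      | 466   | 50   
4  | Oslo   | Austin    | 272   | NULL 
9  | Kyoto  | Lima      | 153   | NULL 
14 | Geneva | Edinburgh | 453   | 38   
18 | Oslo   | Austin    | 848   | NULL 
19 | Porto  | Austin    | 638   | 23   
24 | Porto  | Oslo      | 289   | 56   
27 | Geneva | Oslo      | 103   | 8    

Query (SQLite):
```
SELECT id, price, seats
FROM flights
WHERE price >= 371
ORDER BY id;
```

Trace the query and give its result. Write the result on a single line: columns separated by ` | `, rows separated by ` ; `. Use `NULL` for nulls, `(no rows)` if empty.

price >= 371: ids {1, 3, 14, 18, 19}

1 | 744 | 56 ; 3 | 466 | 50 ; 14 | 453 | 38 ; 18 | 848 | NULL ; 19 | 638 | 23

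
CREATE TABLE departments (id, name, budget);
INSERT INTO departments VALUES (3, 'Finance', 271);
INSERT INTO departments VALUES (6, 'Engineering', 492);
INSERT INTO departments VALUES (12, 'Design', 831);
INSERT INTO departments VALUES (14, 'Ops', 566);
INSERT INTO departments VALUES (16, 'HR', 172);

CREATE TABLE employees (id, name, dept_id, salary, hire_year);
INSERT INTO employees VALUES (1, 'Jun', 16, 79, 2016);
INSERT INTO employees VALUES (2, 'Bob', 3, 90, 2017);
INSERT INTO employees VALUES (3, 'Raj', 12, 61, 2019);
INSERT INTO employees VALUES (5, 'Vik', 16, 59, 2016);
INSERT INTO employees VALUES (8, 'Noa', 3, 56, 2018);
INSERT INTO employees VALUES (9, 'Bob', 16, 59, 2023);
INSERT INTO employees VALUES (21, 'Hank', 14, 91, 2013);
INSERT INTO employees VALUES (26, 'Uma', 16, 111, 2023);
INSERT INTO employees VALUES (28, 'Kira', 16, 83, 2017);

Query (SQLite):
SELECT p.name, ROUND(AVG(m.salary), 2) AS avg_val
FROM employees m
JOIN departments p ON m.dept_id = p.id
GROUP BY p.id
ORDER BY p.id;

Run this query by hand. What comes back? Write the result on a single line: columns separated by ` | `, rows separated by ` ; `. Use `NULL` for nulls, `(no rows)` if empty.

Finance | 73 ; Design | 61 ; Ops | 91 ; HR | 78.2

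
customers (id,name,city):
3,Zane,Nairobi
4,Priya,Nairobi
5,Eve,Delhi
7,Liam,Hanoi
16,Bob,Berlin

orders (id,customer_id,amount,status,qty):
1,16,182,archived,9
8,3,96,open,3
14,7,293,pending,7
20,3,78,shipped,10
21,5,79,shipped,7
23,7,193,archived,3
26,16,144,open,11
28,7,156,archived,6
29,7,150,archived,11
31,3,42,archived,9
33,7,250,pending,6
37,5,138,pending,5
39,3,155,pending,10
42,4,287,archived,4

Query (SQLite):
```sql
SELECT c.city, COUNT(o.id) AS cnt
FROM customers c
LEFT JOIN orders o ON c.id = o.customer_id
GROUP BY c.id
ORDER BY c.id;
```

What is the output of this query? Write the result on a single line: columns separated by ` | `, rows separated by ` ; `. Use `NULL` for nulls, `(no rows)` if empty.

Nairobi | 4 ; Nairobi | 1 ; Delhi | 2 ; Hanoi | 5 ; Berlin | 2

LEFT JOIN keeps every customers row; unmatched ones get NULL for orders columns.
Group by customers.id and compute COUNT(o.id). COUNT(col) of an all-NULL group is 0.
  3: ids {8, 20, 31, 39} → COUNT(o.id)=4
  4: ids {42} → COUNT(o.id)=1
  5: ids {21, 37} → COUNT(o.id)=2
  7: ids {14, 23, 28, 29, 33} → COUNT(o.id)=5
  16: ids {1, 26} → COUNT(o.id)=2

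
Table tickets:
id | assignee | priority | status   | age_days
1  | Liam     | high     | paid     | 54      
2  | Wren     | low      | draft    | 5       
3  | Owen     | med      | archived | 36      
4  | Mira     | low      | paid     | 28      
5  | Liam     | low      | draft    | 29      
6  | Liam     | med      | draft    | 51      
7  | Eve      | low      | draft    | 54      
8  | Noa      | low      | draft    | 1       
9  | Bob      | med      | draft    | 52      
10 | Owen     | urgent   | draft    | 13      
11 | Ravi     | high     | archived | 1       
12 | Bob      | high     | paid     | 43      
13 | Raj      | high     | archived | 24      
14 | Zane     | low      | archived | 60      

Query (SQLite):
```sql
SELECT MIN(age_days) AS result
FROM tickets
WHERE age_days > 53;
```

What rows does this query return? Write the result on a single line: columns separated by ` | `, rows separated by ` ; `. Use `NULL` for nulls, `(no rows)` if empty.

Rows where age_days > 53 → age_days values: [54, 54, 60].
MIN of non-NULL values = 54.

54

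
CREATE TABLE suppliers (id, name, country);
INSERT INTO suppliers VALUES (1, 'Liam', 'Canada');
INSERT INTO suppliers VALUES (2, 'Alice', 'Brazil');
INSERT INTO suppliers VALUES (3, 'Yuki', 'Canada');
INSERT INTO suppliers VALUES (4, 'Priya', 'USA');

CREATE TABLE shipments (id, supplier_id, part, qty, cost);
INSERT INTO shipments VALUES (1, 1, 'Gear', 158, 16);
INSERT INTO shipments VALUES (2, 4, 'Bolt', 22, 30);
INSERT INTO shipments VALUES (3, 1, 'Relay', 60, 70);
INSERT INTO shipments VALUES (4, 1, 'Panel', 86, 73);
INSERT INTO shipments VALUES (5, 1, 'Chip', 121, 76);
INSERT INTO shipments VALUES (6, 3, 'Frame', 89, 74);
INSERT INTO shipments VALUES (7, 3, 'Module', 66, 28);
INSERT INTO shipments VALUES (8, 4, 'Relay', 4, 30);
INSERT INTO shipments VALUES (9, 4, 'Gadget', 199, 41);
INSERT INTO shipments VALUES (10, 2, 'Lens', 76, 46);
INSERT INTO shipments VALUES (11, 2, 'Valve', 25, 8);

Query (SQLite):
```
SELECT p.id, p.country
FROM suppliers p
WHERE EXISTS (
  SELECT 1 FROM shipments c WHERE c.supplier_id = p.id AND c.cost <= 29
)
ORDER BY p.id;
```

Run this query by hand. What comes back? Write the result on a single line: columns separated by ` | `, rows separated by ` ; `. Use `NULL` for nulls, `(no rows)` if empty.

1 | Canada ; 2 | Brazil ; 3 | Canada

For each suppliers row, check whether any shipments with matching supplier_id has cost <= 29.
Keep rows where that is true.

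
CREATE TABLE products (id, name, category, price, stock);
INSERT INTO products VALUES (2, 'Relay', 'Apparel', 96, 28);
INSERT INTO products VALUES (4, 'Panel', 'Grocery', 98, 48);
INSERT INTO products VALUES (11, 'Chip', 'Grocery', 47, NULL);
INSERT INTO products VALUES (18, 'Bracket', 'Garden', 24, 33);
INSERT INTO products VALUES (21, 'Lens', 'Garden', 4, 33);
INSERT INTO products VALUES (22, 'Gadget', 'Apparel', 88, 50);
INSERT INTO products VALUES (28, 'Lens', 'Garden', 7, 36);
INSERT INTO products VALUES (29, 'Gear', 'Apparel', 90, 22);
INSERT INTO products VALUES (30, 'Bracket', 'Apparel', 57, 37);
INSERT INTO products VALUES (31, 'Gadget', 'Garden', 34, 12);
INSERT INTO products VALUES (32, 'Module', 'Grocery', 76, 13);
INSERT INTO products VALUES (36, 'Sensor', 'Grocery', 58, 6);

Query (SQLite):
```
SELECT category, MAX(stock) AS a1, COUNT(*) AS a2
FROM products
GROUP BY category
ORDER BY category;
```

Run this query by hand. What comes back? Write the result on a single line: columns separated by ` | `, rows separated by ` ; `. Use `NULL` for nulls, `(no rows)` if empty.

Group products by category.
Per group compute: MAX(stock), COUNT(*).
  Apparel: ids {2, 22, 29, 30} → MAX(stock)=50, COUNT(*)=4
  Garden: ids {18, 21, 28, 31} → MAX(stock)=36, COUNT(*)=4
  Grocery: ids {4, 11, 32, 36} → MAX(stock)=48, COUNT(*)=4

Apparel | 50 | 4 ; Garden | 36 | 4 ; Grocery | 48 | 4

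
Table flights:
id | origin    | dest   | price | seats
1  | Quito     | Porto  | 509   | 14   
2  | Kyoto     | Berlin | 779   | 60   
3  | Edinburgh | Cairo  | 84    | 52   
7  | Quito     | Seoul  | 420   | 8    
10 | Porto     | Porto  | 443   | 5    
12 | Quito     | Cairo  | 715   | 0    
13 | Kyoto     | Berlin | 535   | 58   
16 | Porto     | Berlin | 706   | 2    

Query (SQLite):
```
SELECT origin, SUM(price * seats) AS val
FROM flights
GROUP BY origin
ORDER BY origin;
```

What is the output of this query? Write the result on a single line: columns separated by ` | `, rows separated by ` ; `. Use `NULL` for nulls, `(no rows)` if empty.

For each row compute price * seats.
Group by origin; take SUM of the expression per group.
  Edinburgh: ids {3} → SUM(price * seats)=4368
  Kyoto: ids {2, 13} → SUM(price * seats)=77770
  Porto: ids {10, 16} → SUM(price * seats)=3627
  Quito: ids {1, 7, 12} → SUM(price * seats)=10486

Edinburgh | 4368 ; Kyoto | 77770 ; Porto | 3627 ; Quito | 10486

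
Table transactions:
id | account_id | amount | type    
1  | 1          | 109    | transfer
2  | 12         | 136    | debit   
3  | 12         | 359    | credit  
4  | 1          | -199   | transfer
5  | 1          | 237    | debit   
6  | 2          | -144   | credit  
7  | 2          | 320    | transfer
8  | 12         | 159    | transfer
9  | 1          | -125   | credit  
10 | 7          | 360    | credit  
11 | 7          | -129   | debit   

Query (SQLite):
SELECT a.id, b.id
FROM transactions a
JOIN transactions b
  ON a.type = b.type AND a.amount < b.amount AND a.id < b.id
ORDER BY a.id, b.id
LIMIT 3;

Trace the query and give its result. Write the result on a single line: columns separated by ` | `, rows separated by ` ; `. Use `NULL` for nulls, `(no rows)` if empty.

1 | 7 ; 1 | 8 ; 2 | 5

Pairs (a,b) with same type, a.amount < b.amount, a.id < b.id.
type groups: credit:{3,6,9,10} debit:{2,5,11} transfer:{1,4,7,8}
Ordered by (a.id, b.id); first 3.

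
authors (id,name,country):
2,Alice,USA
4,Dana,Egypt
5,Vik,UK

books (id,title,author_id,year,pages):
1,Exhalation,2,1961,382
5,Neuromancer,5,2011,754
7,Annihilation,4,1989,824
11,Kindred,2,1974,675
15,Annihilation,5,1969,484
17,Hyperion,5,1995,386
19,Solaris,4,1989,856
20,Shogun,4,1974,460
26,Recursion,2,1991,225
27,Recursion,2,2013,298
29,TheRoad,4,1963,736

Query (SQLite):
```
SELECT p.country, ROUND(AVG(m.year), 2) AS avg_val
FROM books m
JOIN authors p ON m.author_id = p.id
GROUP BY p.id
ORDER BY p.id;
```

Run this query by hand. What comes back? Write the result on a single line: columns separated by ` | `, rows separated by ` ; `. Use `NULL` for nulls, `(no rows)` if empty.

Join each books row to its authors via author_id.
Group joined rows by authors.id; compute ROUND(AVG(m.year), 2) per group.
  2: ids {1, 11, 26, 27} → ROUND(AVG(m.year), 2)=1984.75
  4: ids {7, 19, 20, 29} → ROUND(AVG(m.year), 2)=1978.75
  5: ids {5, 15, 17} → ROUND(AVG(m.year), 2)=1991.67

USA | 1984.75 ; Egypt | 1978.75 ; UK | 1991.67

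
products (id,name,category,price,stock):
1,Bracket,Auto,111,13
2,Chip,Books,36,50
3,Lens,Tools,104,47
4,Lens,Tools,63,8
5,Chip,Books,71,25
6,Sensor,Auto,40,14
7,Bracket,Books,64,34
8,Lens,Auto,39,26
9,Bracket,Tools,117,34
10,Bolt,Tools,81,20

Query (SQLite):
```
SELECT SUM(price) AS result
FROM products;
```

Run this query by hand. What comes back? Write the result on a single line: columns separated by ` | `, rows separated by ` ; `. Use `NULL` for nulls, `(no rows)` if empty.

All price values: [111, 36, 104, 63, 71, 40, 64, 39, 117, 81].
SUM of non-NULL values = 726.

726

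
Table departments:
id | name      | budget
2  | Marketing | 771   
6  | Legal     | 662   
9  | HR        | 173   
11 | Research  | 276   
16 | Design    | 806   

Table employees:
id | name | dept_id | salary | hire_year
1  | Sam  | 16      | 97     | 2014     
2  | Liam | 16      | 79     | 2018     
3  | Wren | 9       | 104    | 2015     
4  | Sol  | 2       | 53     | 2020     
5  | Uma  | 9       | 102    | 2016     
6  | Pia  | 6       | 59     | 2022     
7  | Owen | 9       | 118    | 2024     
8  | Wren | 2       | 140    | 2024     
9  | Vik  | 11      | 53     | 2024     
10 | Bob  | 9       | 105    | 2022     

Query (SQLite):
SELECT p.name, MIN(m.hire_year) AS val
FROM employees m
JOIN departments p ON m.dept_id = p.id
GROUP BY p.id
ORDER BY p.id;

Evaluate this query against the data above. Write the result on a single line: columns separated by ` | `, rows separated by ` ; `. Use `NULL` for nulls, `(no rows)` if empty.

Marketing | 2020 ; Legal | 2022 ; HR | 2015 ; Research | 2024 ; Design | 2014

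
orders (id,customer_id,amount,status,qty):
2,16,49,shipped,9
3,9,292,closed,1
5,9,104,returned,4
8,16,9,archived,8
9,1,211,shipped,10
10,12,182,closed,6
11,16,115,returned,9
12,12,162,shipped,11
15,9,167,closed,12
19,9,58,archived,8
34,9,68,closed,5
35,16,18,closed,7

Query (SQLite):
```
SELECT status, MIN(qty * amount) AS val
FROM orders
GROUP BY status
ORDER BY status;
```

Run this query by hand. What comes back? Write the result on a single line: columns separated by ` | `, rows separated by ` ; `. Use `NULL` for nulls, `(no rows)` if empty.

archived | 72 ; closed | 126 ; returned | 416 ; shipped | 441

For each row compute qty * amount.
Group by status; take MIN of the expression per group.
  archived: ids {8, 19} → MIN(qty * amount)=72
  closed: ids {3, 10, 15, 34, 35} → MIN(qty * amount)=126
  returned: ids {5, 11} → MIN(qty * amount)=416
  shipped: ids {2, 9, 12} → MIN(qty * amount)=441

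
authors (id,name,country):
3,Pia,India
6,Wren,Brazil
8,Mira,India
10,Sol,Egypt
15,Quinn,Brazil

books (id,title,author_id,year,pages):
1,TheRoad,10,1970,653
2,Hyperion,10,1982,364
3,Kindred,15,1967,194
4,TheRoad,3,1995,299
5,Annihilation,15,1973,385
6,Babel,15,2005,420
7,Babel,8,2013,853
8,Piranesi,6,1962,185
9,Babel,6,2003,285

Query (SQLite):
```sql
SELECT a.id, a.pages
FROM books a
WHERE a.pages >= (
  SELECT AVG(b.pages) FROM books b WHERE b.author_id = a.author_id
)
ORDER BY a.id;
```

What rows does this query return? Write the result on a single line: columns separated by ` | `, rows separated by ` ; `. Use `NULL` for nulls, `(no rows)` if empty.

1 | 653 ; 4 | 299 ; 5 | 385 ; 6 | 420 ; 7 | 853 ; 9 | 285

For each books row a, compute AVG(pages) over rows sharing a.author_id.
Keep row a if a.pages >= that per-group AVG.
  author_id=3: AVG(pages) = 299.0
  author_id=6: AVG(pages) = 235.0
  author_id=8: AVG(pages) = 853.0
  author_id=10: AVG(pages) = 508.5
  author_id=15: AVG(pages) = 333.0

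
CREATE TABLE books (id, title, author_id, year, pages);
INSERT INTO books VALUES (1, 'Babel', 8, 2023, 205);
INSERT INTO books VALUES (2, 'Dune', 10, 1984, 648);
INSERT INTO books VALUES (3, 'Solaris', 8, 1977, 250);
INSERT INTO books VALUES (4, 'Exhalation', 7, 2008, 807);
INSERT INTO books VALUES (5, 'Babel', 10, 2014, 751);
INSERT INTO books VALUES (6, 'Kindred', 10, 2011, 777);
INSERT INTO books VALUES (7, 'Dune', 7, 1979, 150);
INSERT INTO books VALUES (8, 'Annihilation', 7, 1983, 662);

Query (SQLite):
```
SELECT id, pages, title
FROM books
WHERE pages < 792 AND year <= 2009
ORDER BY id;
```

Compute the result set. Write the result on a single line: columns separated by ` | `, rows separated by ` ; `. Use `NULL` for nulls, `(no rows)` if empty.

2 | 648 | Dune ; 3 | 250 | Solaris ; 7 | 150 | Dune ; 8 | 662 | Annihilation

pages < 792: ids {1, 2, 3, 5, 6, 7, 8}
year <= 2009: ids {2, 3, 4, 7, 8}
Combine with AND.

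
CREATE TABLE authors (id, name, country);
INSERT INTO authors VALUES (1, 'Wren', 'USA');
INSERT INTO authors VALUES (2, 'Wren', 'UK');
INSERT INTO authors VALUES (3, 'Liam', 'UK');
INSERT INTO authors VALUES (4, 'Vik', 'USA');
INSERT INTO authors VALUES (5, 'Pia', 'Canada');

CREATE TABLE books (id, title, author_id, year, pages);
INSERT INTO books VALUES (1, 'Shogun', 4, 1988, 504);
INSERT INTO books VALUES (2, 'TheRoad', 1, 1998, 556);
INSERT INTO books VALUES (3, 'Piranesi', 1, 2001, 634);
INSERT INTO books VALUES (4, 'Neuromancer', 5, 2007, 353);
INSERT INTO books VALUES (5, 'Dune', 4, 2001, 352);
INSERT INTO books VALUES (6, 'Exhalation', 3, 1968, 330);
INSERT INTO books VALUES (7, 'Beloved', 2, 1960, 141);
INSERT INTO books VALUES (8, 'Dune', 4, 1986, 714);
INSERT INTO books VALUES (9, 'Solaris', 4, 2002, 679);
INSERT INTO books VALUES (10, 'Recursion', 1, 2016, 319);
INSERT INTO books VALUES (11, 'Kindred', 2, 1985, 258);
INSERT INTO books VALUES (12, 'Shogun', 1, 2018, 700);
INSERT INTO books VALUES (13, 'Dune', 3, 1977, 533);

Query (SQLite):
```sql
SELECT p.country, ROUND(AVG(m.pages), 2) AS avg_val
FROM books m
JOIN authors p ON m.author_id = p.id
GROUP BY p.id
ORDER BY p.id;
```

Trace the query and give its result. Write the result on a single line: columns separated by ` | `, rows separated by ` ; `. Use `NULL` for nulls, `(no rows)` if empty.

USA | 552.25 ; UK | 199.5 ; UK | 431.5 ; USA | 562.25 ; Canada | 353

Join each books row to its authors via author_id.
Group joined rows by authors.id; compute ROUND(AVG(m.pages), 2) per group.
  1: ids {2, 3, 10, 12} → ROUND(AVG(m.pages), 2)=552.25
  2: ids {7, 11} → ROUND(AVG(m.pages), 2)=199.5
  3: ids {6, 13} → ROUND(AVG(m.pages), 2)=431.5
  4: ids {1, 5, 8, 9} → ROUND(AVG(m.pages), 2)=562.25
  5: ids {4} → ROUND(AVG(m.pages), 2)=353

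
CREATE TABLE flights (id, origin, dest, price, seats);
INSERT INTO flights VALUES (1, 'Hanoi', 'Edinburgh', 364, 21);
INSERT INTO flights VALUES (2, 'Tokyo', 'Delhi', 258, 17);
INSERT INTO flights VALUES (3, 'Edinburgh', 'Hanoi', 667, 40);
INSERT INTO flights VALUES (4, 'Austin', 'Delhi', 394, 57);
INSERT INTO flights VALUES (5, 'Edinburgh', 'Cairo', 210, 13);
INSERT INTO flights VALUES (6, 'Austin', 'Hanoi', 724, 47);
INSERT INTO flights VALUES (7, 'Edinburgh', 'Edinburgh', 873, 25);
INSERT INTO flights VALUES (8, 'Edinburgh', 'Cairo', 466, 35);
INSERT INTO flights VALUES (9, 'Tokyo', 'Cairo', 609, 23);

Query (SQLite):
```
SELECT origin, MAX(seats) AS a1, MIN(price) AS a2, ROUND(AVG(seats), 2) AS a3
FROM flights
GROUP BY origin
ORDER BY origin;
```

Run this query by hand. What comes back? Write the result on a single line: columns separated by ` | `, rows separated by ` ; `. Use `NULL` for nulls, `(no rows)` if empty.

Group flights by origin.
Per group compute: MAX(seats), MIN(price), ROUND(AVG(seats), 2).
  Austin: ids {4, 6} → MAX(seats)=57, MIN(price)=394, ROUND(AVG(seats), 2)=52
  Edinburgh: ids {3, 5, 7, 8} → MAX(seats)=40, MIN(price)=210, ROUND(AVG(seats), 2)=28.25
  Hanoi: ids {1} → MAX(seats)=21, MIN(price)=364, ROUND(AVG(seats), 2)=21
  Tokyo: ids {2, 9} → MAX(seats)=23, MIN(price)=258, ROUND(AVG(seats), 2)=20

Austin | 57 | 394 | 52 ; Edinburgh | 40 | 210 | 28.25 ; Hanoi | 21 | 364 | 21 ; Tokyo | 23 | 258 | 20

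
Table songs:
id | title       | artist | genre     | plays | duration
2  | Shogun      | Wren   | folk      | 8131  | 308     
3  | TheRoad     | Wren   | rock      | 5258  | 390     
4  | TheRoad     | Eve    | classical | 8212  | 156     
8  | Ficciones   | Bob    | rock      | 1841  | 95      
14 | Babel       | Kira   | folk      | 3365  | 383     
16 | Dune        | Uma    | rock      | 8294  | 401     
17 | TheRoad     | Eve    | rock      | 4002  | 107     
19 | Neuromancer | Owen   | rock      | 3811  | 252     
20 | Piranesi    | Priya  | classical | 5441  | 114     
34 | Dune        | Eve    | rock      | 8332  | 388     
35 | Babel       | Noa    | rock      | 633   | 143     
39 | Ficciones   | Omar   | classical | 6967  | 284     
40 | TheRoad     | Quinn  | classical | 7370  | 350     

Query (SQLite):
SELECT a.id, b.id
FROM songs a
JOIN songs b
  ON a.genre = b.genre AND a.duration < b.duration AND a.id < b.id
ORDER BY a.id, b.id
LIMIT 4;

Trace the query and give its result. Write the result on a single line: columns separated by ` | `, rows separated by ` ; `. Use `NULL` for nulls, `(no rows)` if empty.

2 | 14 ; 3 | 16 ; 4 | 39 ; 4 | 40

Pairs (a,b) with same genre, a.duration < b.duration, a.id < b.id.
genre groups: classical:{4,20,39,40} folk:{2,14} rock:{3,8,16,17,19,34,35}
Ordered by (a.id, b.id); first 4.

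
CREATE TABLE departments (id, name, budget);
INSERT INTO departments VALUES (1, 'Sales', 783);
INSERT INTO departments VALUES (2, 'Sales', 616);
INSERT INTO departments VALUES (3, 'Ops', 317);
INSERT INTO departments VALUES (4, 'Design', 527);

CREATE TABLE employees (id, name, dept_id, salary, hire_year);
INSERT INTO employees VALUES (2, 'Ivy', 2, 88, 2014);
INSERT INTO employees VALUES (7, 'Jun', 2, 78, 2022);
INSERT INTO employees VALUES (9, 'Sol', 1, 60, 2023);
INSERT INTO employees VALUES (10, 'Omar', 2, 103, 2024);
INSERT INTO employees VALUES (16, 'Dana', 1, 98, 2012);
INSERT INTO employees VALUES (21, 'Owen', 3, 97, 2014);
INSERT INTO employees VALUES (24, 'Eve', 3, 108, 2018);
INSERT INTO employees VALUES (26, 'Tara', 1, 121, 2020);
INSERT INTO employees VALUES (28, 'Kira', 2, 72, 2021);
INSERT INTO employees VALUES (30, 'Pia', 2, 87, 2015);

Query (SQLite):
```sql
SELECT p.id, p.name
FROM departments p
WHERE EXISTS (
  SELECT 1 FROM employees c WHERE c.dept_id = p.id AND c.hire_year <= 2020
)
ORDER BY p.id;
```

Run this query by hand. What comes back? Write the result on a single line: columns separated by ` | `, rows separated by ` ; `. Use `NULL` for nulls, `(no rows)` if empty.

For each departments row, check whether any employees with matching dept_id has hire_year <= 2020.
Keep rows where that is true.

1 | Sales ; 2 | Sales ; 3 | Ops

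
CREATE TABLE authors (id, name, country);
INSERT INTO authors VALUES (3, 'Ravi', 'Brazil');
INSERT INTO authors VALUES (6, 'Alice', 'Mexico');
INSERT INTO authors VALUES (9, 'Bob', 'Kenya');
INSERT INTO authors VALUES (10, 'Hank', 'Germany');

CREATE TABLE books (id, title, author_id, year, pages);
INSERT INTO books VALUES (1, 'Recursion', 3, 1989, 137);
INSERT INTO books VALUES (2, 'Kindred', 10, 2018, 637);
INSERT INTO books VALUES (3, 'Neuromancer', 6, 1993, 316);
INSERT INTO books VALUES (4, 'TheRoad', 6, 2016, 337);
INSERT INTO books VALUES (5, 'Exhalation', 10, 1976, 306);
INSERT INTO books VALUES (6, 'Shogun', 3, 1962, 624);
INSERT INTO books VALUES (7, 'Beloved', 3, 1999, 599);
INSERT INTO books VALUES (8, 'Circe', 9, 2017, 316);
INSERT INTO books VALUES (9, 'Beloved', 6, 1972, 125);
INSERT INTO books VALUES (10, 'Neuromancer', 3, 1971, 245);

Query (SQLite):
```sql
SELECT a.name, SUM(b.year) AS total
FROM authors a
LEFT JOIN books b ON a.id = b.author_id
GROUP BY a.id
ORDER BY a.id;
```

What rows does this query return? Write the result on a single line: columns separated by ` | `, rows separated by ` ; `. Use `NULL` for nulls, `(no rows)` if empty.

LEFT JOIN keeps every authors row; unmatched ones get NULL for books columns.
Group by authors.id and compute SUM(b.year). SUM over an all-NULL group is NULL.
  3: ids {1, 6, 7, 10} → SUM(b.year)=7921
  6: ids {3, 4, 9} → SUM(b.year)=5981
  9: ids {8} → SUM(b.year)=2017
  10: ids {2, 5} → SUM(b.year)=3994

Ravi | 7921 ; Alice | 5981 ; Bob | 2017 ; Hank | 3994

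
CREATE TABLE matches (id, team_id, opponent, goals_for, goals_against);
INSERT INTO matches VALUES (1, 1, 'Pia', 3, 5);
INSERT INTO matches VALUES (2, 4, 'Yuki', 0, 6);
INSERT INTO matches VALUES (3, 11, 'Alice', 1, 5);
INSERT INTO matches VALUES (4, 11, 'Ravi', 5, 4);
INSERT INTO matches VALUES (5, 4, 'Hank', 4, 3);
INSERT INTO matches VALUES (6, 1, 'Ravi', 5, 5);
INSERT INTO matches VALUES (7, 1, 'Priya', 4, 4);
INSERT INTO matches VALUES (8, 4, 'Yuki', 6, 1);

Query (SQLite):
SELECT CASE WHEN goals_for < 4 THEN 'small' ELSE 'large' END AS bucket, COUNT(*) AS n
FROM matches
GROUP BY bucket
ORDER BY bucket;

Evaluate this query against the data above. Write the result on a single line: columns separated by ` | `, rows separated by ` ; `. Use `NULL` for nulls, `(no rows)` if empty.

large | 5 ; small | 3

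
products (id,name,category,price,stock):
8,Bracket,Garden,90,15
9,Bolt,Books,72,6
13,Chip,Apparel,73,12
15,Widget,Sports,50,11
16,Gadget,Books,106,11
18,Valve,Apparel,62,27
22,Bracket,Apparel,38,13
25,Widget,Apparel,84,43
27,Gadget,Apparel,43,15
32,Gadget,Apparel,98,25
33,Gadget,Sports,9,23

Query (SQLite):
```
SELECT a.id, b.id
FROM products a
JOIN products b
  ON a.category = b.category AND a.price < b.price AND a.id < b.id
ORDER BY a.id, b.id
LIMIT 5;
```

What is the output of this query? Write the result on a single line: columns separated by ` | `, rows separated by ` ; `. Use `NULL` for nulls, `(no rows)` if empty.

Pairs (a,b) with same category, a.price < b.price, a.id < b.id.
category groups: Apparel:{13,18,22,25,27,32} Books:{9,16} Garden:{8} Sports:{15,33}
Ordered by (a.id, b.id); first 5.

9 | 16 ; 13 | 25 ; 13 | 32 ; 18 | 25 ; 18 | 32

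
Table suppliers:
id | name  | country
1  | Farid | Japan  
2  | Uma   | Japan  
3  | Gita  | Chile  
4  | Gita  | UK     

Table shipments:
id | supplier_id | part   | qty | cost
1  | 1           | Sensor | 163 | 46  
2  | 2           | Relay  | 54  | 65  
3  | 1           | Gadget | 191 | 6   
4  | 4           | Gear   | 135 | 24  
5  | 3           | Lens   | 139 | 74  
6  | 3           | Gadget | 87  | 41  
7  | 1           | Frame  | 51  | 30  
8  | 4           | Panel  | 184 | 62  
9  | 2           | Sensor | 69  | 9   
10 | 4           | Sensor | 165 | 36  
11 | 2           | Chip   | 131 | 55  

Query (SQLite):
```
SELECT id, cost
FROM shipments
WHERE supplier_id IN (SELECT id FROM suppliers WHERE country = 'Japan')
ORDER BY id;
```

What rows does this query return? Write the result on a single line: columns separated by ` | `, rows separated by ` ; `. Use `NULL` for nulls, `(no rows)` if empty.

Inner query: suppliers.id where country = 'Japan'.
Outer: keep shipments rows whose supplier_id is in that set.
Inner query → {1, 2}

1 | 46 ; 2 | 65 ; 3 | 6 ; 7 | 30 ; 9 | 9 ; 11 | 55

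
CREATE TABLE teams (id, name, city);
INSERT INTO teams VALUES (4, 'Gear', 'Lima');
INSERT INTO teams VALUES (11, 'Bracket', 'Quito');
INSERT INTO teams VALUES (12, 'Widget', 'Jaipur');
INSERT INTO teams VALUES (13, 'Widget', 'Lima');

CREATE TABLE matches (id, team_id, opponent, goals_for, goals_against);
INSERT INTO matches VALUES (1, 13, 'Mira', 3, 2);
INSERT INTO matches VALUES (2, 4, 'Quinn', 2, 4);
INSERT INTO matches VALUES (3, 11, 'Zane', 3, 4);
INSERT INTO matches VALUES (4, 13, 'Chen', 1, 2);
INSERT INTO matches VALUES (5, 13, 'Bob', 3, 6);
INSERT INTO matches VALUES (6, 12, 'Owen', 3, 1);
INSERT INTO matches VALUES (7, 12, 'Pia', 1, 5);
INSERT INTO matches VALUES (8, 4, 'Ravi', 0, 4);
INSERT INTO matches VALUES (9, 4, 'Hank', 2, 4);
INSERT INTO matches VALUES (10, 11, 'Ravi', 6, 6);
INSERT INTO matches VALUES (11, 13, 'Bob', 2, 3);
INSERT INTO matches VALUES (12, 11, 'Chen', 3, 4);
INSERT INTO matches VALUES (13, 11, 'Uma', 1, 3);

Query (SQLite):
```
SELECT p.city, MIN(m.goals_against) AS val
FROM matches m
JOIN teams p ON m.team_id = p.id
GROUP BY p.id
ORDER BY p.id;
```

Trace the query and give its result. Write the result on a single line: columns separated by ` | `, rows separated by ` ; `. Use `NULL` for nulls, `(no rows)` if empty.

Lima | 4 ; Quito | 3 ; Jaipur | 1 ; Lima | 2

Join each matches row to its teams via team_id.
Group joined rows by teams.id; compute MIN(m.goals_against) per group.
  4: ids {2, 8, 9} → MIN(m.goals_against)=4
  11: ids {3, 10, 12, 13} → MIN(m.goals_against)=3
  12: ids {6, 7} → MIN(m.goals_against)=1
  13: ids {1, 4, 5, 11} → MIN(m.goals_against)=2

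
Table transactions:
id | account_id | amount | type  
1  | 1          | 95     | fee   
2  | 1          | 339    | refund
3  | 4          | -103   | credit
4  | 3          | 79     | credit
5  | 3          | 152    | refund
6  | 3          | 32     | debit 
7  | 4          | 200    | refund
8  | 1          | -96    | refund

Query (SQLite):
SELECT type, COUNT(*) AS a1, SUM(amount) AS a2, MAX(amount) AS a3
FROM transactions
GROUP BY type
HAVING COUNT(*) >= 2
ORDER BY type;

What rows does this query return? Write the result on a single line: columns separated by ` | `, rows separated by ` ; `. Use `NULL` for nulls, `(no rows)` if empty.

credit | 2 | -24 | 79 ; refund | 4 | 595 | 339

Group transactions by type.
Per group compute: COUNT(*), SUM(amount), MAX(amount).
HAVING: drop groups with fewer than 2 rows.
  credit: ids {3, 4} → COUNT(*)=2, SUM(amount)=-24, MAX(amount)=79
  debit: ids {6} → COUNT(*)=1, SUM(amount)=32, MAX(amount)=32
  fee: ids {1} → COUNT(*)=1, SUM(amount)=95, MAX(amount)=95
  refund: ids {2, 5, 7, 8} → COUNT(*)=4, SUM(amount)=595, MAX(amount)=339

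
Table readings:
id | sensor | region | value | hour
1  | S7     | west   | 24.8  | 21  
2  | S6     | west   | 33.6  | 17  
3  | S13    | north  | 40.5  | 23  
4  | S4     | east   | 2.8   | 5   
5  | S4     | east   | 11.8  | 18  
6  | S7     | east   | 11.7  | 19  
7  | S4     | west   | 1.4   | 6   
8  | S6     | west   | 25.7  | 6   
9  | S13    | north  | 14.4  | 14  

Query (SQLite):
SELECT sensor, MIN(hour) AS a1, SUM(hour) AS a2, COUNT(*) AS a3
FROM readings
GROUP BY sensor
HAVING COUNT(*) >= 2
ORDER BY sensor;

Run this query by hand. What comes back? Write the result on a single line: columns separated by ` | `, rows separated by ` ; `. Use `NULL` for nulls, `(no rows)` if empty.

S13 | 14 | 37 | 2 ; S4 | 5 | 29 | 3 ; S6 | 6 | 23 | 2 ; S7 | 19 | 40 | 2

Group readings by sensor.
Per group compute: MIN(hour), SUM(hour), COUNT(*).
HAVING: drop groups with fewer than 2 rows.
  S13: ids {3, 9} → MIN(hour)=14, SUM(hour)=37, COUNT(*)=2
  S4: ids {4, 5, 7} → MIN(hour)=5, SUM(hour)=29, COUNT(*)=3
  S6: ids {2, 8} → MIN(hour)=6, SUM(hour)=23, COUNT(*)=2
  S7: ids {1, 6} → MIN(hour)=19, SUM(hour)=40, COUNT(*)=2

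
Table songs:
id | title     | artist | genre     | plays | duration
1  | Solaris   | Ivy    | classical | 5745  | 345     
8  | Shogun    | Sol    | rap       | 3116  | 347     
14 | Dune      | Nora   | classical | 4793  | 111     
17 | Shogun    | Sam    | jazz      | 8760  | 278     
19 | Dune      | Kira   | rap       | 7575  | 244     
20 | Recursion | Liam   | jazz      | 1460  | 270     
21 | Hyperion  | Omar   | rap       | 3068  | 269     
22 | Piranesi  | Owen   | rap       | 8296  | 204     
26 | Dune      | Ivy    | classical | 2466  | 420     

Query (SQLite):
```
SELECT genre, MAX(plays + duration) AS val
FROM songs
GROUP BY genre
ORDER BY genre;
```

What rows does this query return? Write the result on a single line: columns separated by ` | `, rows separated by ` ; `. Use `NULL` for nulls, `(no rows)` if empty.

classical | 6090 ; jazz | 9038 ; rap | 8500

For each row compute plays + duration.
Group by genre; take MAX of the expression per group.
  classical: ids {1, 14, 26} → MAX(plays + duration)=6090
  jazz: ids {17, 20} → MAX(plays + duration)=9038
  rap: ids {8, 19, 21, 22} → MAX(plays + duration)=8500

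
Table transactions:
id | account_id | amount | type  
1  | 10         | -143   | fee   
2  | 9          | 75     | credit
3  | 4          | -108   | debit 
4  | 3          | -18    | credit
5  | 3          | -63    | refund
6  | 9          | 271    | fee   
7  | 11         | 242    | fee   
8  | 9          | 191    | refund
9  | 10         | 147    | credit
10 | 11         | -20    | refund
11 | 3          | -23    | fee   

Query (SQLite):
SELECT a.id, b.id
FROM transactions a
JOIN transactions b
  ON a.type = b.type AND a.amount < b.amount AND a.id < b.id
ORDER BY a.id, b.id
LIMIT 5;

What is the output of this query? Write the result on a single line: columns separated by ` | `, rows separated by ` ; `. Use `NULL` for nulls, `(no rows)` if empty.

1 | 6 ; 1 | 7 ; 1 | 11 ; 2 | 9 ; 4 | 9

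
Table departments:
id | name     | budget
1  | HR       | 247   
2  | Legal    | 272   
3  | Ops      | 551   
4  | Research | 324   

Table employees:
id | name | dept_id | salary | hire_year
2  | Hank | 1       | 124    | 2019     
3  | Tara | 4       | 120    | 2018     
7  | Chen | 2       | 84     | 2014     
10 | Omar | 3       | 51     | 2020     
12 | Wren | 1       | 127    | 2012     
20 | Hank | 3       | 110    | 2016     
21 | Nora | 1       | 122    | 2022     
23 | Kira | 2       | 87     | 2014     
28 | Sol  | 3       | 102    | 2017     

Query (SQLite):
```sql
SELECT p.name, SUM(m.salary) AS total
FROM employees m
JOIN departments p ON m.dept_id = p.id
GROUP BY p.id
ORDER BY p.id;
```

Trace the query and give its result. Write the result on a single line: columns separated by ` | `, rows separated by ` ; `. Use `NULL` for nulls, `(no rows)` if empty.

Join each employees row to its departments via dept_id.
Group joined rows by departments.id; compute SUM(m.salary) per group.
  1: ids {2, 12, 21} → SUM(m.salary)=373
  2: ids {7, 23} → SUM(m.salary)=171
  3: ids {10, 20, 28} → SUM(m.salary)=263
  4: ids {3} → SUM(m.salary)=120

HR | 373 ; Legal | 171 ; Ops | 263 ; Research | 120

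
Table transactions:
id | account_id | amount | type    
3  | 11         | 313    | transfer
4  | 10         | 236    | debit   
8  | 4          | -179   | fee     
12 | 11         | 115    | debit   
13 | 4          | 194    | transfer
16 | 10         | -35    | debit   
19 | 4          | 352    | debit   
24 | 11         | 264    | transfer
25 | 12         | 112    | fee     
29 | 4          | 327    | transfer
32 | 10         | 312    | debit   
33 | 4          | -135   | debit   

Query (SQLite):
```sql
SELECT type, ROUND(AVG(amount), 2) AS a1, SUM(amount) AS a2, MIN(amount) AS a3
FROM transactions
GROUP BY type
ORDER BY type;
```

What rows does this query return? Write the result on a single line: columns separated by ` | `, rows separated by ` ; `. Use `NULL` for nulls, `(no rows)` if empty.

Group transactions by type.
Per group compute: ROUND(AVG(amount), 2), SUM(amount), MIN(amount).
  debit: ids {4, 12, 16, 19, 32, 33} → ROUND(AVG(amount), 2)=140.83, SUM(amount)=845, MIN(amount)=-135
  fee: ids {8, 25} → ROUND(AVG(amount), 2)=-33.5, SUM(amount)=-67, MIN(amount)=-179
  transfer: ids {3, 13, 24, 29} → ROUND(AVG(amount), 2)=274.5, SUM(amount)=1098, MIN(amount)=194

debit | 140.83 | 845 | -135 ; fee | -33.5 | -67 | -179 ; transfer | 274.5 | 1098 | 194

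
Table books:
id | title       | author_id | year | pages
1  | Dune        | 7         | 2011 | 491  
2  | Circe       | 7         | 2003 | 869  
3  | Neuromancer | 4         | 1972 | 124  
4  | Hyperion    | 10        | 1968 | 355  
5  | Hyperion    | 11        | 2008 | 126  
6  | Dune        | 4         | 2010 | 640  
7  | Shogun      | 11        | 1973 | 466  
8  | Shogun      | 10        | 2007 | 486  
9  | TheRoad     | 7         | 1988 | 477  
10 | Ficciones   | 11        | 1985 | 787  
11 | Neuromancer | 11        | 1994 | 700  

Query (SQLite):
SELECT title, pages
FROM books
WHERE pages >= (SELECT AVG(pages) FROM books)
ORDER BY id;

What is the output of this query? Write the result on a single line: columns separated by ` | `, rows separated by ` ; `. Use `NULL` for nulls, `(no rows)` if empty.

Circe | 869 ; Dune | 640 ; Ficciones | 787 ; Neuromancer | 700

Scalar subquery: AVG(pages) over all books rows = 501.909091 (≈; comparison uses full precision).
Keep rows where pages >= that value.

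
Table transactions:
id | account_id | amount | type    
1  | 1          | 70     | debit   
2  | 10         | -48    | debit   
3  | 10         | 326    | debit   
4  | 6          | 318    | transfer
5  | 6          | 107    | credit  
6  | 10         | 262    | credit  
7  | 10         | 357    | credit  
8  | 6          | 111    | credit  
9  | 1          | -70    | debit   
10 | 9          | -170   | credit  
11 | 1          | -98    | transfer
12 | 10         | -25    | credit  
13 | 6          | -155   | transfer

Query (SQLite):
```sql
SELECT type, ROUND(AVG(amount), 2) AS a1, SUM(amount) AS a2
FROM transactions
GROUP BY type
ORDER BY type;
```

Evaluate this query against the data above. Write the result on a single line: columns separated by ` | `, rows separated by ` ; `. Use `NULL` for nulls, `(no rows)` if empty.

credit | 107 | 642 ; debit | 69.5 | 278 ; transfer | 21.67 | 65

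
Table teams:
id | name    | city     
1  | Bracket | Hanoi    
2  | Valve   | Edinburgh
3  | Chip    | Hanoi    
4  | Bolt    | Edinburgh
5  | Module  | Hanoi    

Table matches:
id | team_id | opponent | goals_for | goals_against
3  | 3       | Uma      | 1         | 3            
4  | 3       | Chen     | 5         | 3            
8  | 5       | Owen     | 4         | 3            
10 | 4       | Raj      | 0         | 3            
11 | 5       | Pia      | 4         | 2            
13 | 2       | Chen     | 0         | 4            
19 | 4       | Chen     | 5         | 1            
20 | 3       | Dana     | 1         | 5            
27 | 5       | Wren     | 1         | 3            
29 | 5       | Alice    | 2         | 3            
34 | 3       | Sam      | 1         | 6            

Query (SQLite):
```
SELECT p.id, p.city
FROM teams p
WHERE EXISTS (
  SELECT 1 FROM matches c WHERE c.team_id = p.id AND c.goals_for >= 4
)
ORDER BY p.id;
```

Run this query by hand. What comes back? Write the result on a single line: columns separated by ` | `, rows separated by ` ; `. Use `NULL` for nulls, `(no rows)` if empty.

3 | Hanoi ; 4 | Edinburgh ; 5 | Hanoi

For each teams row, check whether any matches with matching team_id has goals_for >= 4.
Keep rows where that is true.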